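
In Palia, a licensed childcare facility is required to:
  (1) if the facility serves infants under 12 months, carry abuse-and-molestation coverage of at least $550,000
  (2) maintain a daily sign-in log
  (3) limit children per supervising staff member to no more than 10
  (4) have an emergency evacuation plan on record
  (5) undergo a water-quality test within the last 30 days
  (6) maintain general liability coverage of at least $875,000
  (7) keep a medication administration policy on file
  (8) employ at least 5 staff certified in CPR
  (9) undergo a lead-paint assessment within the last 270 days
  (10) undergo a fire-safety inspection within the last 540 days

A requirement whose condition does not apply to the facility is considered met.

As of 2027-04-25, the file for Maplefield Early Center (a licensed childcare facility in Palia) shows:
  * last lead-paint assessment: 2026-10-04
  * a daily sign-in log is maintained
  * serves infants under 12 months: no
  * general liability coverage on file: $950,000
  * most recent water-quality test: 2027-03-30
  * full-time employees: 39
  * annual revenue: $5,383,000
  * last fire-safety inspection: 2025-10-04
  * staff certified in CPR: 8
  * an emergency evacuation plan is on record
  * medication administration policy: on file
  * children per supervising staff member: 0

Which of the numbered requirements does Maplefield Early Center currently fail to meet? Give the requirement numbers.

1. condition 'serves infants under 12 months' does not hold → requirement n/a → met
2. daily sign-in log present → met
3. children per supervising staff member 0 ≤ 10 → met
4. emergency evacuation plan present → met
5. water-quality test 26 days ago vs limit 30 → met
6. general liability coverage $950,000 ≥ $875,000 → met
7. medication administration policy present → met
8. staff certified in CPR 8 ≥ 5 → met
9. lead-paint assessment 203 days ago vs limit 270 → met
10. fire-safety inspection 568 days ago vs limit 540 → not met
Not met: 10

10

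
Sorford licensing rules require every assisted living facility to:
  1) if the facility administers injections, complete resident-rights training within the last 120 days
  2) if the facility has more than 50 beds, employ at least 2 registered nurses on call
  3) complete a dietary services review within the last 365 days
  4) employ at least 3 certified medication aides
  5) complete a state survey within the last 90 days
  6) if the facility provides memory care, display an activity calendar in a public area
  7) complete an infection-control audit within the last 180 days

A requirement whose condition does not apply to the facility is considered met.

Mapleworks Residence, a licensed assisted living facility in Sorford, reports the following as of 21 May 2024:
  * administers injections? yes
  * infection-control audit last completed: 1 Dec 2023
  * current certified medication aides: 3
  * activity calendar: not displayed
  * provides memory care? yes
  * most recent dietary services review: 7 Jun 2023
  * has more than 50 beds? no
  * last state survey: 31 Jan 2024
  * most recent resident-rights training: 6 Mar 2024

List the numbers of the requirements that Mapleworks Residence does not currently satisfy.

1. condition 'administers injections' holds; resident-rights training 76 days ago vs limit 120 → met
2. condition 'has more than 50 beds' does not hold → requirement n/a → met
3. dietary services review 349 days ago vs limit 365 → met
4. certified medication aides 3 ≥ 3 → met
5. state survey 111 days ago vs limit 90 → not met
6. condition 'provides memory care' holds; activity calendar absent → not met
7. infection-control audit 172 days ago vs limit 180 → met
Not met: 5, 6

5, 6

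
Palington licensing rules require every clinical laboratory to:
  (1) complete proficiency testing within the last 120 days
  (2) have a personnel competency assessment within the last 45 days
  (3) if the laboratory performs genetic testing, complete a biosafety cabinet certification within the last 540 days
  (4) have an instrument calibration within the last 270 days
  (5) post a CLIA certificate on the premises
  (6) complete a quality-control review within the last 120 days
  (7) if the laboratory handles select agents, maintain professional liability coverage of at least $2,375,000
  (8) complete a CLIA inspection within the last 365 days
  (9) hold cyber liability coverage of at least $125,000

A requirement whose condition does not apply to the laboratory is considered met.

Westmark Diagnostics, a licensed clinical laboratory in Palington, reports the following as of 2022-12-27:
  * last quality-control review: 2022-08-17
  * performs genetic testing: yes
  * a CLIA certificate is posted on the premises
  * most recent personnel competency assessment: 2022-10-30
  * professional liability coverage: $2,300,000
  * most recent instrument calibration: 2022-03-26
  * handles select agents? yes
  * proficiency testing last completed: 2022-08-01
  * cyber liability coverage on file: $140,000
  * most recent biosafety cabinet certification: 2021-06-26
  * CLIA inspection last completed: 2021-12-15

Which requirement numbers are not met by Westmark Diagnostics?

1. proficiency testing 148 days ago vs limit 120 → not met
2. personnel competency assessment 58 days ago vs limit 45 → not met
3. condition 'performs genetic testing' holds; biosafety cabinet certification 549 days ago vs limit 540 → not met
4. instrument calibration 276 days ago vs limit 270 → not met
5. CLIA certificate present → met
6. quality-control review 132 days ago vs limit 120 → not met
7. condition 'handles select agents' holds; professional liability coverage $2,300,000 < $2,375,000 → not met
8. CLIA inspection 377 days ago vs limit 365 → not met
9. cyber liability coverage $140,000 ≥ $125,000 → met
Not met: 1, 2, 3, 4, 6, 7, 8

1, 2, 3, 4, 6, 7, 8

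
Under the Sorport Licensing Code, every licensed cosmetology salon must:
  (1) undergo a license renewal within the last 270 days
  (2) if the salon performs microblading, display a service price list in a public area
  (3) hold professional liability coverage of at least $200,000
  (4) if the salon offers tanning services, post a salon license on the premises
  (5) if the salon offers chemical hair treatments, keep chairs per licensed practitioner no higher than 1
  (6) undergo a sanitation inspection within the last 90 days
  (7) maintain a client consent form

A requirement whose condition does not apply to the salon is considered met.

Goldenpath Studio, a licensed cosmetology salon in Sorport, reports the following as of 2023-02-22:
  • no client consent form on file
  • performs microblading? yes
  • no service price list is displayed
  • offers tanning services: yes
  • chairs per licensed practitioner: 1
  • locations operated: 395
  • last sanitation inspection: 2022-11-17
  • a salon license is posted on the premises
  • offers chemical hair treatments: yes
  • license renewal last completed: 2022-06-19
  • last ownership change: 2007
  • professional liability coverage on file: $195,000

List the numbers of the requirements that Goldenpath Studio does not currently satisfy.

2, 3, 6, 7

1. license renewal 248 days ago vs limit 270 → met
2. condition 'performs microblading' holds; service price list absent → not met
3. professional liability coverage $195,000 < $200,000 → not met
4. condition 'offers tanning services' holds; salon license present → met
5. condition 'offers chemical hair treatments' holds; chairs per licensed practitioner 1 ≤ 1 → met
6. sanitation inspection 97 days ago vs limit 90 → not met
7. client consent form absent → not met
Not met: 2, 3, 6, 7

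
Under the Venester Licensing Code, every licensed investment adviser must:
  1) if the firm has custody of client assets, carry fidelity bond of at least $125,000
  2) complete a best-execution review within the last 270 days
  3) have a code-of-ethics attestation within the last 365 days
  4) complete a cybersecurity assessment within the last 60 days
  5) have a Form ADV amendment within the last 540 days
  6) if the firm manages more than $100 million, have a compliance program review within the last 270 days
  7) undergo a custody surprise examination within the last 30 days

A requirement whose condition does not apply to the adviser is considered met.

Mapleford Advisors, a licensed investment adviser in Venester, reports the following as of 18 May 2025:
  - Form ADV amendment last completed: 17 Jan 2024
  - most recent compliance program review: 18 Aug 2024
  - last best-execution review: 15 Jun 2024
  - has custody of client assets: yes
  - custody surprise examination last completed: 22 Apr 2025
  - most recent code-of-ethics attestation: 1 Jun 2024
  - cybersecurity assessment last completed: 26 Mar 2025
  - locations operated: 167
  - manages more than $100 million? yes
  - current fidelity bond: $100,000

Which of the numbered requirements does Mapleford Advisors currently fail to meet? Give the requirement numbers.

1, 2, 6

1. condition 'has custody of client assets' holds; fidelity bond $100,000 < $125,000 → not met
2. best-execution review 337 days ago vs limit 270 → not met
3. code-of-ethics attestation 351 days ago vs limit 365 → met
4. cybersecurity assessment 53 days ago vs limit 60 → met
5. Form ADV amendment 487 days ago vs limit 540 → met
6. condition 'manages more than $100 million' holds; compliance program review 273 days ago vs limit 270 → not met
7. custody surprise examination 26 days ago vs limit 30 → met
Not met: 1, 2, 6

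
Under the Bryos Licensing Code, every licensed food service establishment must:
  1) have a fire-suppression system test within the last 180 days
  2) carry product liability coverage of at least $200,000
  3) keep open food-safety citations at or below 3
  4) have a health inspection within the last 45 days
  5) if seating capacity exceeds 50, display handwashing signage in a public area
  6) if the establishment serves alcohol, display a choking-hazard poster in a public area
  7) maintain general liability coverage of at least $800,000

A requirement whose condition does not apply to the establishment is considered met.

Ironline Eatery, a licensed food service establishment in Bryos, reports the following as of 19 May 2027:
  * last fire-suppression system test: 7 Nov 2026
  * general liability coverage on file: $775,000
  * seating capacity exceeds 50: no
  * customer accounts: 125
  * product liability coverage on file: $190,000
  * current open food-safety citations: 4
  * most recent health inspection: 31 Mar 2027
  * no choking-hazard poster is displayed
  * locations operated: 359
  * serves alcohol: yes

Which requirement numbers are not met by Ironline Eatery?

1. fire-suppression system test 193 days ago vs limit 180 → not met
2. product liability coverage $190,000 < $200,000 → not met
3. open food-safety citations 4 > 3 → not met
4. health inspection 49 days ago vs limit 45 → not met
5. condition 'seating capacity exceeds 50' does not hold → requirement n/a → met
6. condition 'serves alcohol' holds; choking-hazard poster absent → not met
7. general liability coverage $775,000 < $800,000 → not met
Not met: 1, 2, 3, 4, 6, 7

1, 2, 3, 4, 6, 7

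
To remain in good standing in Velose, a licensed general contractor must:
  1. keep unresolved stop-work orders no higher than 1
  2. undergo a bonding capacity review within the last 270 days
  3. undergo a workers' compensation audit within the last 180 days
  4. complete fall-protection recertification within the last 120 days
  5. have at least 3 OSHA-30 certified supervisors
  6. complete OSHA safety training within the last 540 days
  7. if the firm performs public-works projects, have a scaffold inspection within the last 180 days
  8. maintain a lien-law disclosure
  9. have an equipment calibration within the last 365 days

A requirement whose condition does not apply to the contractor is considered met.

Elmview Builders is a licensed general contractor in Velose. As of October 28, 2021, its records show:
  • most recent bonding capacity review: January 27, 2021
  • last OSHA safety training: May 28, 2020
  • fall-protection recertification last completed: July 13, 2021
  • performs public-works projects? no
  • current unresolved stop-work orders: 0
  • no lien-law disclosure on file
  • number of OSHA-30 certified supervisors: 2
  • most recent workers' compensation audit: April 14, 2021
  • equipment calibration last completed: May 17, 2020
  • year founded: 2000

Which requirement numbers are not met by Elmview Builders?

2, 3, 5, 8, 9

1. unresolved stop-work orders 0 ≤ 1 → met
2. bonding capacity review 274 days ago vs limit 270 → not met
3. workers' compensation audit 197 days ago vs limit 180 → not met
4. fall-protection recertification 107 days ago vs limit 120 → met
5. OSHA-30 certified supervisors 2 < 3 → not met
6. OSHA safety training 518 days ago vs limit 540 → met
7. condition 'performs public-works projects' does not hold → requirement n/a → met
8. lien-law disclosure absent → not met
9. equipment calibration 529 days ago vs limit 365 → not met
Not met: 2, 3, 5, 8, 9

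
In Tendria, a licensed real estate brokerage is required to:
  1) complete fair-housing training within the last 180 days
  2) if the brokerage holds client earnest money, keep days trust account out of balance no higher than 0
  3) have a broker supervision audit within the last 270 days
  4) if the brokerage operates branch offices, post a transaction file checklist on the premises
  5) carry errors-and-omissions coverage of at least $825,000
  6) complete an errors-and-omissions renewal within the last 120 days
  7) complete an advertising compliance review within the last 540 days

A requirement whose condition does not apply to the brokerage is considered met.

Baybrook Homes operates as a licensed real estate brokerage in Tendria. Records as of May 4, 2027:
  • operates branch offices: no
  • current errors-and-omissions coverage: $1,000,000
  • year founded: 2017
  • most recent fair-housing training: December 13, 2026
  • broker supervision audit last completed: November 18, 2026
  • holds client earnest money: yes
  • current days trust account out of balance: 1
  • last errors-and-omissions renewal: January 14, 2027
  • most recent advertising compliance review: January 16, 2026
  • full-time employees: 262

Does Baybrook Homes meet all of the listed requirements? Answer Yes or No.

No

1. fair-housing training 142 days ago vs limit 180 → met
2. condition 'holds client earnest money' holds; days trust account out of balance 1 > 0 → not met
3. broker supervision audit 167 days ago vs limit 270 → met
4. condition 'operates branch offices' does not hold → requirement n/a → met
5. errors-and-omissions coverage $1,000,000 ≥ $825,000 → met
6. errors-and-omissions renewal 110 days ago vs limit 120 → met
7. advertising compliance review 473 days ago vs limit 540 → met
Not met: 2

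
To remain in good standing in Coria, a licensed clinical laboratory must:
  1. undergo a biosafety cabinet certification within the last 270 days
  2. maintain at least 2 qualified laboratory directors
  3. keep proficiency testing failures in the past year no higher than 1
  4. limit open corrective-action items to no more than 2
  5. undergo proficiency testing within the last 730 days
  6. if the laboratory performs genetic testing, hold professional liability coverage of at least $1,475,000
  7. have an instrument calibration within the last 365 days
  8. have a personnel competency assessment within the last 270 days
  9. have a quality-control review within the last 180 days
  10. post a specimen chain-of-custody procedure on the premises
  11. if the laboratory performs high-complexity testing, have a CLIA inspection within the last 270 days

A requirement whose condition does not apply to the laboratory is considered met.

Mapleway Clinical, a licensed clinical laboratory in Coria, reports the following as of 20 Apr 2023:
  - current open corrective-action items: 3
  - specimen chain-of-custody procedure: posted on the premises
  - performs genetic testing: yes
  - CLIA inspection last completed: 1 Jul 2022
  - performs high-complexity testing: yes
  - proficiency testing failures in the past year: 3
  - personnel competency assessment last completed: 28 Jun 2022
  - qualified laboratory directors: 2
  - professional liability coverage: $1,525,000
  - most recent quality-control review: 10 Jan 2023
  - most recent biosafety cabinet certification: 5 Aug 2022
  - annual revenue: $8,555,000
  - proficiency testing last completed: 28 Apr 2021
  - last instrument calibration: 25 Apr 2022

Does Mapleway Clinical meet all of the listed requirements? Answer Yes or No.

1. biosafety cabinet certification 258 days ago vs limit 270 → met
2. qualified laboratory directors 2 ≥ 2 → met
3. proficiency testing failures in the past year 3 > 1 → not met
4. open corrective-action items 3 > 2 → not met
5. proficiency testing 722 days ago vs limit 730 → met
6. condition 'performs genetic testing' holds; professional liability coverage $1,525,000 ≥ $1,475,000 → met
7. instrument calibration 360 days ago vs limit 365 → met
8. personnel competency assessment 296 days ago vs limit 270 → not met
9. quality-control review 100 days ago vs limit 180 → met
10. specimen chain-of-custody procedure present → met
11. condition 'performs high-complexity testing' holds; CLIA inspection 293 days ago vs limit 270 → not met
Not met: 3, 4, 8, 11

No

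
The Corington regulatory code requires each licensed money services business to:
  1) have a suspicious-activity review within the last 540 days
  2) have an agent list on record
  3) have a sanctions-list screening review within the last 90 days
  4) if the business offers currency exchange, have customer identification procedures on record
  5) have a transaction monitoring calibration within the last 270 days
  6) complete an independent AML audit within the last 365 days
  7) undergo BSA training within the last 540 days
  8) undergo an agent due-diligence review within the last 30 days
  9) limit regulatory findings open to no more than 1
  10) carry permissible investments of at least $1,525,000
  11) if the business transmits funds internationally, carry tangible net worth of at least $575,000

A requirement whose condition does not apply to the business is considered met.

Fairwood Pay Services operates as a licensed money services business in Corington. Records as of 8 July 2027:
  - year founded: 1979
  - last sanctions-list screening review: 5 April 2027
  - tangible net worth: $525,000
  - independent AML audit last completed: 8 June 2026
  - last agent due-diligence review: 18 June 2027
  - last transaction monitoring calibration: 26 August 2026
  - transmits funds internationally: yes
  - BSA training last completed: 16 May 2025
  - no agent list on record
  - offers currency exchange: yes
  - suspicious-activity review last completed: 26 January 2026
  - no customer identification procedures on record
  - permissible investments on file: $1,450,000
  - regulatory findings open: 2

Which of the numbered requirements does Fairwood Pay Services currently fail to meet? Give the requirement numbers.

1. suspicious-activity review 528 days ago vs limit 540 → met
2. agent list absent → not met
3. sanctions-list screening review 94 days ago vs limit 90 → not met
4. condition 'offers currency exchange' holds; customer identification procedures absent → not met
5. transaction monitoring calibration 316 days ago vs limit 270 → not met
6. independent AML audit 395 days ago vs limit 365 → not met
7. BSA training 783 days ago vs limit 540 → not met
8. agent due-diligence review 20 days ago vs limit 30 → met
9. regulatory findings open 2 > 1 → not met
10. permissible investments $1,450,000 < $1,525,000 → not met
11. condition 'transmits funds internationally' holds; tangible net worth $525,000 < $575,000 → not met
Not met: 2, 3, 4, 5, 6, 7, 9, 10, 11

2, 3, 4, 5, 6, 7, 9, 10, 11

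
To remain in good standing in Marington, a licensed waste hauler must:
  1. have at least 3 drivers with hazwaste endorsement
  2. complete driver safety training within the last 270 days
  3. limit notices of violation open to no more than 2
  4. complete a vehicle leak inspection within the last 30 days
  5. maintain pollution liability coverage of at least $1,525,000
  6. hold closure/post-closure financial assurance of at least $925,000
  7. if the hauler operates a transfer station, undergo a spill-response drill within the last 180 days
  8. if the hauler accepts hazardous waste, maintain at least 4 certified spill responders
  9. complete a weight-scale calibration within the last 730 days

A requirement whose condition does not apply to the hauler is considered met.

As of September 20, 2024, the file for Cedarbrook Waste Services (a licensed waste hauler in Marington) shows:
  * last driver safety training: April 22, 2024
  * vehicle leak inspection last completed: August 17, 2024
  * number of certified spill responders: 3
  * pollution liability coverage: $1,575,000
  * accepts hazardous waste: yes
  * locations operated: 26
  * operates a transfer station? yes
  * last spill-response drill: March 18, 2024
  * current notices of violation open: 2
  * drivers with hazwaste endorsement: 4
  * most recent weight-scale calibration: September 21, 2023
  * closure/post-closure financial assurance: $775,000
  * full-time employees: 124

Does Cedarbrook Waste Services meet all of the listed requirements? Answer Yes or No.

1. drivers with hazwaste endorsement 4 ≥ 3 → met
2. driver safety training 151 days ago vs limit 270 → met
3. notices of violation open 2 ≤ 2 → met
4. vehicle leak inspection 34 days ago vs limit 30 → not met
5. pollution liability coverage $1,575,000 ≥ $1,525,000 → met
6. closure/post-closure financial assurance $775,000 < $925,000 → not met
7. condition 'operates a transfer station' holds; spill-response drill 186 days ago vs limit 180 → not met
8. condition 'accepts hazardous waste' holds; certified spill responders 3 < 4 → not met
9. weight-scale calibration 365 days ago vs limit 730 → met
Not met: 4, 6, 7, 8

No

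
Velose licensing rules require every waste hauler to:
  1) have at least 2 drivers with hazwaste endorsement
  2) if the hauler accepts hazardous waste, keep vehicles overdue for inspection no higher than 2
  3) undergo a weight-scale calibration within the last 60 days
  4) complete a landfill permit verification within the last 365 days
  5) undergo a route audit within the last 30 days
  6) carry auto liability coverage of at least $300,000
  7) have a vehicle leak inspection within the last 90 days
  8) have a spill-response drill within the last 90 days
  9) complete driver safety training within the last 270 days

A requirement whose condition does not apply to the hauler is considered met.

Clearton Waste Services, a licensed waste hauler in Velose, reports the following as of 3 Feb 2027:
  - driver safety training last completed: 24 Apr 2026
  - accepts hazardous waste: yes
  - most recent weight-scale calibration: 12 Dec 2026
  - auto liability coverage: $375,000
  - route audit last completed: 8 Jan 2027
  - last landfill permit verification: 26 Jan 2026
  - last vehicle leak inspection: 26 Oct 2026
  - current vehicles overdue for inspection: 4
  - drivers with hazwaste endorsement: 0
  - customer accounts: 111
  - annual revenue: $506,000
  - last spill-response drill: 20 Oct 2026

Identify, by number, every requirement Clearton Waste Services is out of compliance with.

1, 2, 4, 7, 8, 9

1. drivers with hazwaste endorsement 0 < 2 → not met
2. condition 'accepts hazardous waste' holds; vehicles overdue for inspection 4 > 2 → not met
3. weight-scale calibration 53 days ago vs limit 60 → met
4. landfill permit verification 373 days ago vs limit 365 → not met
5. route audit 26 days ago vs limit 30 → met
6. auto liability coverage $375,000 ≥ $300,000 → met
7. vehicle leak inspection 100 days ago vs limit 90 → not met
8. spill-response drill 106 days ago vs limit 90 → not met
9. driver safety training 285 days ago vs limit 270 → not met
Not met: 1, 2, 4, 7, 8, 9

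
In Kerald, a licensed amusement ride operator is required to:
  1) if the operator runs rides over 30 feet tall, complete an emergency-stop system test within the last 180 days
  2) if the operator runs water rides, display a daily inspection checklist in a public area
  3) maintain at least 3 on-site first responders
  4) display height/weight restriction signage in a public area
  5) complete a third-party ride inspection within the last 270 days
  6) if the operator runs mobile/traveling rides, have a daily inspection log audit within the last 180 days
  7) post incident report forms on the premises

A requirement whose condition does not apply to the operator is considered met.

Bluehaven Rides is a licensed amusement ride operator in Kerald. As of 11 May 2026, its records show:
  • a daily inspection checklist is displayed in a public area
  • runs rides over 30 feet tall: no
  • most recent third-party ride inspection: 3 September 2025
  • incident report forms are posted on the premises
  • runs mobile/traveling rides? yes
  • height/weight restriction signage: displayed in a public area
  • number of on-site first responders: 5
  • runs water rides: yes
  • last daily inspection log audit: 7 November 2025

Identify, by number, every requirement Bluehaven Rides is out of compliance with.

1. condition 'runs rides over 30 feet tall' does not hold → requirement n/a → met
2. condition 'runs water rides' holds; daily inspection checklist present → met
3. on-site first responders 5 ≥ 3 → met
4. height/weight restriction signage present → met
5. third-party ride inspection 250 days ago vs limit 270 → met
6. condition 'runs mobile/traveling rides' holds; daily inspection log audit 185 days ago vs limit 180 → not met
7. incident report forms present → met
Not met: 6

6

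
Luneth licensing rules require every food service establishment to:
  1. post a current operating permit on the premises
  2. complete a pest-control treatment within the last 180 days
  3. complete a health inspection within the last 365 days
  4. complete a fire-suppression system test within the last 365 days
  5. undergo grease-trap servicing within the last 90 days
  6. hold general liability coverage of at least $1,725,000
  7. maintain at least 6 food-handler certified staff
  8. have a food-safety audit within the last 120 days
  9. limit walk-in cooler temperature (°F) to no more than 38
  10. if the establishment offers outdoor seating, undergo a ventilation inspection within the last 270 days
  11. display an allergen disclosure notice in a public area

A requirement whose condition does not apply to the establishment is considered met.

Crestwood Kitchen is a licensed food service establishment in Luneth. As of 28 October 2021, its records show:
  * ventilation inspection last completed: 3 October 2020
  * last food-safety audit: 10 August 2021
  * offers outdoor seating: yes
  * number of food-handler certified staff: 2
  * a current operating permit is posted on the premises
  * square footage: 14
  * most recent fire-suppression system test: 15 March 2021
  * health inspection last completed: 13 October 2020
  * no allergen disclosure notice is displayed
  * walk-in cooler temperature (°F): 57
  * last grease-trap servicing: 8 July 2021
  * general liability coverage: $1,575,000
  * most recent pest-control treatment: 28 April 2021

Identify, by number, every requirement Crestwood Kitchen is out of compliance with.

1. current operating permit present → met
2. pest-control treatment 183 days ago vs limit 180 → not met
3. health inspection 380 days ago vs limit 365 → not met
4. fire-suppression system test 227 days ago vs limit 365 → met
5. grease-trap servicing 112 days ago vs limit 90 → not met
6. general liability coverage $1,575,000 < $1,725,000 → not met
7. food-handler certified staff 2 < 6 → not met
8. food-safety audit 79 days ago vs limit 120 → met
9. walk-in cooler temperature (°F) 57 > 38 → not met
10. condition 'offers outdoor seating' holds; ventilation inspection 390 days ago vs limit 270 → not met
11. allergen disclosure notice absent → not met
Not met: 2, 3, 5, 6, 7, 9, 10, 11

2, 3, 5, 6, 7, 9, 10, 11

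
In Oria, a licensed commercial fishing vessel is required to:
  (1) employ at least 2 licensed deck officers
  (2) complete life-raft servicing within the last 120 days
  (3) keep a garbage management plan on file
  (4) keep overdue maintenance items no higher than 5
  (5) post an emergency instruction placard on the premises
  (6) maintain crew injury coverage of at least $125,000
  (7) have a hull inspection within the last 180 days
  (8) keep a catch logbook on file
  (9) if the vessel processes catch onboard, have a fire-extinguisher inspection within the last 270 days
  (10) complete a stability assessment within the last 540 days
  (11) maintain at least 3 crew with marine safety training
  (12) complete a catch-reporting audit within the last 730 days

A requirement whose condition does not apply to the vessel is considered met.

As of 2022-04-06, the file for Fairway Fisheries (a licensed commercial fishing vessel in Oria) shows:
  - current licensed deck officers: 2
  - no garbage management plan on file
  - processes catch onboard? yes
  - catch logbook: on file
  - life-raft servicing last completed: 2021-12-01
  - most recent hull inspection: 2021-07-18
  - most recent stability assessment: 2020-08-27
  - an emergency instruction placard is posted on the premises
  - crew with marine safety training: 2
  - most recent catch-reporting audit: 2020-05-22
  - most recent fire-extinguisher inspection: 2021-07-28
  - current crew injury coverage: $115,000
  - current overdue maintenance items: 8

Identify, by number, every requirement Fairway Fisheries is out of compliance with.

1. licensed deck officers 2 ≥ 2 → met
2. life-raft servicing 126 days ago vs limit 120 → not met
3. garbage management plan absent → not met
4. overdue maintenance items 8 > 5 → not met
5. emergency instruction placard present → met
6. crew injury coverage $115,000 < $125,000 → not met
7. hull inspection 262 days ago vs limit 180 → not met
8. catch logbook present → met
9. condition 'processes catch onboard' holds; fire-extinguisher inspection 252 days ago vs limit 270 → met
10. stability assessment 587 days ago vs limit 540 → not met
11. crew with marine safety training 2 < 3 → not met
12. catch-reporting audit 684 days ago vs limit 730 → met
Not met: 2, 3, 4, 6, 7, 10, 11

2, 3, 4, 6, 7, 10, 11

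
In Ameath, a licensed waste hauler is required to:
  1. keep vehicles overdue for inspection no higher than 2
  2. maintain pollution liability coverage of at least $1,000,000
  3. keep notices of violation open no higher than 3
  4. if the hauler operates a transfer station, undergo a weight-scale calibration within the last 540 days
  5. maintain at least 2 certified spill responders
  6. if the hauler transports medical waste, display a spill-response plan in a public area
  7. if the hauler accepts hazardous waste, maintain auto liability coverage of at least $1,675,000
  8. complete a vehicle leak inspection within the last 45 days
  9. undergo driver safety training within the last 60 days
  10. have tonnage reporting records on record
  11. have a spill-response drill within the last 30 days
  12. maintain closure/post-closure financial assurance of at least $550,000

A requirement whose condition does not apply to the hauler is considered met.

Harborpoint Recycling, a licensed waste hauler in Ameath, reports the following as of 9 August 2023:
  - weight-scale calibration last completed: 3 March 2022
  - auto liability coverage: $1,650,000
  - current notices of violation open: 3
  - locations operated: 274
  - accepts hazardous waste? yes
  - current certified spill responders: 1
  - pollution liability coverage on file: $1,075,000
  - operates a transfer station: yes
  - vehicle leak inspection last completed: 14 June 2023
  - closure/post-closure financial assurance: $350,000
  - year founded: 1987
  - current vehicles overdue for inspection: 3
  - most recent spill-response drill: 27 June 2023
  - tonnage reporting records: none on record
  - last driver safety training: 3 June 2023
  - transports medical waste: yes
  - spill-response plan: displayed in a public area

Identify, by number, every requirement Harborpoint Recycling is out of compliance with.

1, 5, 7, 8, 9, 10, 11, 12

1. vehicles overdue for inspection 3 > 2 → not met
2. pollution liability coverage $1,075,000 ≥ $1,000,000 → met
3. notices of violation open 3 ≤ 3 → met
4. condition 'operates a transfer station' holds; weight-scale calibration 524 days ago vs limit 540 → met
5. certified spill responders 1 < 2 → not met
6. condition 'transports medical waste' holds; spill-response plan present → met
7. condition 'accepts hazardous waste' holds; auto liability coverage $1,650,000 < $1,675,000 → not met
8. vehicle leak inspection 56 days ago vs limit 45 → not met
9. driver safety training 67 days ago vs limit 60 → not met
10. tonnage reporting records absent → not met
11. spill-response drill 43 days ago vs limit 30 → not met
12. closure/post-closure financial assurance $350,000 < $550,000 → not met
Not met: 1, 5, 7, 8, 9, 10, 11, 12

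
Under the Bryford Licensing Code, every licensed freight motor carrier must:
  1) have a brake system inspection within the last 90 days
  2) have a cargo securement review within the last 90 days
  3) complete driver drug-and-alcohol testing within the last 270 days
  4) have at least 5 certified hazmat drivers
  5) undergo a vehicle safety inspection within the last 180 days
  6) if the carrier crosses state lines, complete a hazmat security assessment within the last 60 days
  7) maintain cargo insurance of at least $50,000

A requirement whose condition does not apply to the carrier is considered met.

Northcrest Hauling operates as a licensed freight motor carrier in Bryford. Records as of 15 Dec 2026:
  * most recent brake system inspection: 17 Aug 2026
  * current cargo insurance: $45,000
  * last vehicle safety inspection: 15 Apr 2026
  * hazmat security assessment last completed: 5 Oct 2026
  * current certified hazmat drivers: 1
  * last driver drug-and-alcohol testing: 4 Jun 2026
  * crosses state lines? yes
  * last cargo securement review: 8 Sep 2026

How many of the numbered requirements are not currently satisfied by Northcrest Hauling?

6

1. brake system inspection 120 days ago vs limit 90 → not met
2. cargo securement review 98 days ago vs limit 90 → not met
3. driver drug-and-alcohol testing 194 days ago vs limit 270 → met
4. certified hazmat drivers 1 < 5 → not met
5. vehicle safety inspection 244 days ago vs limit 180 → not met
6. condition 'crosses state lines' holds; hazmat security assessment 71 days ago vs limit 60 → not met
7. cargo insurance $45,000 < $50,000 → not met
Not met: 6 of 7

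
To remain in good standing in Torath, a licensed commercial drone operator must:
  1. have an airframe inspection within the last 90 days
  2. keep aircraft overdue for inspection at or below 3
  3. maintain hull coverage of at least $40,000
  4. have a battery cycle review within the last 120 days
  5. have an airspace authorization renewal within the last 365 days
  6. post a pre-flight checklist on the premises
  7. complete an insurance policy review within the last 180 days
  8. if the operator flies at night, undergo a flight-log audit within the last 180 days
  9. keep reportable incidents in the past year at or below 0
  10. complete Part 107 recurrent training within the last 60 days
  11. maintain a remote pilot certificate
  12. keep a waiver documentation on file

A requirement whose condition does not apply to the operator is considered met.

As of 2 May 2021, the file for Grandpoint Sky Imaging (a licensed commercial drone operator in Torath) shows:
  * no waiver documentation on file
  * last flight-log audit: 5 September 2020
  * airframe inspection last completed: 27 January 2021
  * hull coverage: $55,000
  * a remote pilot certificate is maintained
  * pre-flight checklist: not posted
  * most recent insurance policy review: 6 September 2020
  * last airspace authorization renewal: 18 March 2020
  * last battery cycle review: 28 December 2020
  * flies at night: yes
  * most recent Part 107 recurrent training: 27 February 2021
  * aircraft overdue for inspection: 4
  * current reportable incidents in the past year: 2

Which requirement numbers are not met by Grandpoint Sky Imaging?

1, 2, 4, 5, 6, 7, 8, 9, 10, 12

1. airframe inspection 95 days ago vs limit 90 → not met
2. aircraft overdue for inspection 4 > 3 → not met
3. hull coverage $55,000 ≥ $40,000 → met
4. battery cycle review 125 days ago vs limit 120 → not met
5. airspace authorization renewal 410 days ago vs limit 365 → not met
6. pre-flight checklist absent → not met
7. insurance policy review 238 days ago vs limit 180 → not met
8. condition 'flies at night' holds; flight-log audit 239 days ago vs limit 180 → not met
9. reportable incidents in the past year 2 > 0 → not met
10. Part 107 recurrent training 64 days ago vs limit 60 → not met
11. remote pilot certificate present → met
12. waiver documentation absent → not met
Not met: 1, 2, 4, 5, 6, 7, 8, 9, 10, 12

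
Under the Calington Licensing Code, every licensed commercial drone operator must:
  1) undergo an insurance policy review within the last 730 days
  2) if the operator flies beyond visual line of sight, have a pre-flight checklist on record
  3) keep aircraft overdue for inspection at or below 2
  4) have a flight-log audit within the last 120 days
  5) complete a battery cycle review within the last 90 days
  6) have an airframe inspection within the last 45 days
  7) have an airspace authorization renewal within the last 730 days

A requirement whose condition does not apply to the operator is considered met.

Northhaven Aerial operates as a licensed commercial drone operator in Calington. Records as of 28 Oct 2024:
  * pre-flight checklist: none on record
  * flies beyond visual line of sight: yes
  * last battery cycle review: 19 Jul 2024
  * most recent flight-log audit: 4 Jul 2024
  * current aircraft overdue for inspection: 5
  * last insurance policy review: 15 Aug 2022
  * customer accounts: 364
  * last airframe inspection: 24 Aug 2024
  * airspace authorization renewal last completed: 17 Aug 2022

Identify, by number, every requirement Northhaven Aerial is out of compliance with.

1, 2, 3, 5, 6, 7

1. insurance policy review 805 days ago vs limit 730 → not met
2. condition 'flies beyond visual line of sight' holds; pre-flight checklist absent → not met
3. aircraft overdue for inspection 5 > 2 → not met
4. flight-log audit 116 days ago vs limit 120 → met
5. battery cycle review 101 days ago vs limit 90 → not met
6. airframe inspection 65 days ago vs limit 45 → not met
7. airspace authorization renewal 803 days ago vs limit 730 → not met
Not met: 1, 2, 3, 5, 6, 7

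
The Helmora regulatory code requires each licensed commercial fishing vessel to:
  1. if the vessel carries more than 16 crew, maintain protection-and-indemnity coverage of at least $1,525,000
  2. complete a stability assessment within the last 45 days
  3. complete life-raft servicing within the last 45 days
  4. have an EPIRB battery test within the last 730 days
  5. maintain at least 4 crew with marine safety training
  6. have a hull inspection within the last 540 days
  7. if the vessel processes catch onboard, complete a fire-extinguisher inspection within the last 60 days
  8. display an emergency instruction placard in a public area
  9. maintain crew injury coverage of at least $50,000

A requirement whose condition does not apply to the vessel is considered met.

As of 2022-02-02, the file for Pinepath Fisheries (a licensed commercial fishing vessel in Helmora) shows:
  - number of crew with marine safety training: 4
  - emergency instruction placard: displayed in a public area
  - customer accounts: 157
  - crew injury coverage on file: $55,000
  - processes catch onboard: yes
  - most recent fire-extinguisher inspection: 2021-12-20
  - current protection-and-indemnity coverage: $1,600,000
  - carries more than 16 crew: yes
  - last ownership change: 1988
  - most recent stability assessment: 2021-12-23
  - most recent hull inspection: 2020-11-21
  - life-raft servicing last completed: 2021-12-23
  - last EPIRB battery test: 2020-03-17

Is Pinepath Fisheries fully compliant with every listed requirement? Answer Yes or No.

Yes

1. condition 'carries more than 16 crew' holds; protection-and-indemnity coverage $1,600,000 ≥ $1,525,000 → met
2. stability assessment 41 days ago vs limit 45 → met
3. life-raft servicing 41 days ago vs limit 45 → met
4. EPIRB battery test 687 days ago vs limit 730 → met
5. crew with marine safety training 4 ≥ 4 → met
6. hull inspection 438 days ago vs limit 540 → met
7. condition 'processes catch onboard' holds; fire-extinguisher inspection 44 days ago vs limit 60 → met
8. emergency instruction placard present → met
9. crew injury coverage $55,000 ≥ $50,000 → met
All met.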